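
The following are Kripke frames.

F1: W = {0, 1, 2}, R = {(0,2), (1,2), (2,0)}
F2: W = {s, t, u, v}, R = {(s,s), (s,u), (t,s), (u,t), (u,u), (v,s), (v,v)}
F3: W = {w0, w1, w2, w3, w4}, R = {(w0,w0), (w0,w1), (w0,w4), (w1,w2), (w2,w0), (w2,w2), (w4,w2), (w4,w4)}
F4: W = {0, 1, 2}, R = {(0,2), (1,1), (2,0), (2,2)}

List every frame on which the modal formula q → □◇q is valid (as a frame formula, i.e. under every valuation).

This is the axiom for symmetry; its first-order frame correspondent is ∀x ∀y (Rxy → Ryx).
F1: fails — R12 but not R21.
F2: fails — Rut but not Rtu.
F3: fails — Rw1w2 but not Rw2w1.
F4: holds.
Valid on: F4.

F4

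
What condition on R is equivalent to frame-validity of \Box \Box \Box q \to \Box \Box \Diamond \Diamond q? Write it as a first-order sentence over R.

\forall x \forall z (x R^2 z \to \exists w (x R^3 w \wedge z R^2 w))

This is a Sahlqvist (Geach-type) schema ◇^0□^3q → □^2◇^2q.
First-order correspondent: \forall x \forall z (x R^2 z \to \exists w (x R^3 w \wedge z R^2 w)).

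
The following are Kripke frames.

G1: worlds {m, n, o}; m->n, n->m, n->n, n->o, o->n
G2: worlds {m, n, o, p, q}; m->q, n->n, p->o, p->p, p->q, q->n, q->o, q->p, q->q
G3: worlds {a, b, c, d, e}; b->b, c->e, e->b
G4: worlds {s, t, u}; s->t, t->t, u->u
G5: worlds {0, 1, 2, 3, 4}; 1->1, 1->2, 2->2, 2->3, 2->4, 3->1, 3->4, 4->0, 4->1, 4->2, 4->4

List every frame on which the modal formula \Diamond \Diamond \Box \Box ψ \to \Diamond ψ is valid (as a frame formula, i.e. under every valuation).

G1, G4

Frame correspondent (Sahlqvist): \forall x \forall y (x R^2 y \to \exists w (y R^2 w \wedge xRw)) — i.e. a generalized confluence (Geach) condition.
G1: satisfies the condition.
G2: fails — mR²n but no w with nR²w and mRw.
G3: fails — cR²b but no w with bR²w and cRw.
G4: satisfies the condition.
G5: fails — 2R²0 but no w with 0R²w and 2Rw.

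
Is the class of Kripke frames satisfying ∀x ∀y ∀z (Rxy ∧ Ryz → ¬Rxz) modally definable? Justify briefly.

If a class were modally definable it would be closed under surjective bounded morphisms (Goldblatt–Thomason).
The 5-cycle (worlds s,t,u,v,w with s→t→u→v→w→s) is intransitive. Mapping every world to a single reflexive point • is a surjective bounded morphism; the reflexive point is not intransitive (R••∧R•• but R••).
So no modal formula (or set of formulas) defines exactly the intransitive frames.

Not modally definable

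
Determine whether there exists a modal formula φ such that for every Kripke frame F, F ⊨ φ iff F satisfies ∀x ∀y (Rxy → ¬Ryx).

No — not modally definable

Modal frame validity is preserved under surjective bounded morphisms.
The 5-cycle (worlds a,b,c,d,e with a→b→c→d→e→a) is asymmetric. Mapping every world to a single reflexive point • is a surjective bounded morphism, and the reflexive point is not asymmetric (R•• but asymmetry requires ¬R••).
Hence asymmetry is not modally definable.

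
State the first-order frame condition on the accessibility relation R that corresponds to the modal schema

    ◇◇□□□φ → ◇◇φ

∀x ∀y (xR²y → ∃w (yR³w ∧ xR²w))

This is a Sahlqvist (Geach-type) schema ◇^2□^3φ → □^0◇^2φ.
First-order correspondent: ∀x ∀y (xR²y → ∃w (yR³w ∧ xR²w)).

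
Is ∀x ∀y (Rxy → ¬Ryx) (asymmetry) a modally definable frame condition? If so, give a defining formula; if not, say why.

Modal frame validity is preserved under surjective bounded morphisms.
The 5-cycle (worlds 0,1,2,3,4 with 0→1→2→3→4→0) is asymmetric. Mapping every world to a single reflexive point • is a surjective bounded morphism, and the reflexive point is not asymmetric (R•• but asymmetry requires ¬R••).
So no modal formula (or set of formulas) defines exactly the asymmetric frames.

No — not modally definable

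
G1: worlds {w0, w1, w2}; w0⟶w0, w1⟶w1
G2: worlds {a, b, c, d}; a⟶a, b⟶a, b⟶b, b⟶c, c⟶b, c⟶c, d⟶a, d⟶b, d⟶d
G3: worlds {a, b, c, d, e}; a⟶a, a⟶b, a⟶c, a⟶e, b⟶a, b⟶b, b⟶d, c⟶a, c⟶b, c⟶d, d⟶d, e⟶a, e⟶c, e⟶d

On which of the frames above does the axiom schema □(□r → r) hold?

The schema corresponds to shift-reflexivity: ∀x ∀y (Rxy → Ryy).
G1: ✓.
G2: ✓.
G3: fails — Rae but not Ree.
Valid on: G1, G2.

G1, G2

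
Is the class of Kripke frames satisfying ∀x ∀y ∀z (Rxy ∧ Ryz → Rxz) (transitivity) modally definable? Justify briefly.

Yes: it is transitivity, defined by the 4 schema □q → □□q.
Suppose □q→□□q is valid. Take Rxy, Ryz and set V(q)={w : Rxw}. Then □q at x, so □□q at x, so □q at y, so q at z, i.e. Rxz.

Yes — defined by □q → □□q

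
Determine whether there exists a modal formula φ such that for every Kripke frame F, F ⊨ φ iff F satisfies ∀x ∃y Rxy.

Definable; □r → ◇r defines it

Yes: it is seriality, defined by the D schema □r → ◇r.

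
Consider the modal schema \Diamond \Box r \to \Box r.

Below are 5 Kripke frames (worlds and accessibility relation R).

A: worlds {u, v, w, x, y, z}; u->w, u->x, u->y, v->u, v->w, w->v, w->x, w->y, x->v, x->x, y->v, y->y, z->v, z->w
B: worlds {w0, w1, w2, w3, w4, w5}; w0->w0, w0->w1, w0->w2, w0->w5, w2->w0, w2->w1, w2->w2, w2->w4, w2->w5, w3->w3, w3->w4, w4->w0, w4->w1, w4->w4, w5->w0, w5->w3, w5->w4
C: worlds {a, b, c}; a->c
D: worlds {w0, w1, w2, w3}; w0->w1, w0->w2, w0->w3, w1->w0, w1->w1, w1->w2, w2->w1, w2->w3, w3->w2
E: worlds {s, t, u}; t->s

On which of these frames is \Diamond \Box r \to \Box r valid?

Frame correspondent (Sahlqvist): \forall x \forall y \forall z (Rxy \wedge Rxz \to Ryz) — i.e. the Euclidean property.
A: fails — Ruw and Ruw but not Rww.
B: fails — Rw0w5 and Rw0w5 but not Rw5w5.
C: fails — Rac and Rac but not Rcc.
D: fails — Rw0w1 and Rw0w3 but not Rw1w3.
E: fails — Rts and Rts but not Rss.

none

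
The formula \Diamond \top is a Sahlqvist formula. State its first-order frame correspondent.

seriality

◇⊤ holds at w iff w has a successor, so frame-validity of ◇⊤ is exactly seriality. Equivalently via □ψ → ◇ψ:
Suppose □ψ→◇ψ is valid. At any x set V(ψ)=W. Then □ψ at x, so ◇ψ at x, so x has a successor.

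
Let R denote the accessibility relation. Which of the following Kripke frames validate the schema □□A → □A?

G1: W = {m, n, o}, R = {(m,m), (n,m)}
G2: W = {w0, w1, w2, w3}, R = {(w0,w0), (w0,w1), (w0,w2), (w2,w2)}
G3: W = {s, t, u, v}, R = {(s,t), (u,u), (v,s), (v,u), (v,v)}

Frame correspondent (Sahlqvist): ∀x ∀y (Rxy → ∃z (Rxz ∧ Rzy)) — i.e. density.
G1: condition met.
G2: condition met.
G3: fails — Rst but no z with Rsz and Rzt.

G1, G2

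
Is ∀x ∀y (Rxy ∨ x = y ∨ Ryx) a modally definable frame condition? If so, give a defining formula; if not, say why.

Not definable by any modal formula

Any modally definable frame class is closed under disjoint unions.
Take 3 disjoint single-world reflexive frames: each is trivially connected, but their disjoint union has 3 worlds with no edge between distinct components, so it is not connected.
So the class is not modally definable.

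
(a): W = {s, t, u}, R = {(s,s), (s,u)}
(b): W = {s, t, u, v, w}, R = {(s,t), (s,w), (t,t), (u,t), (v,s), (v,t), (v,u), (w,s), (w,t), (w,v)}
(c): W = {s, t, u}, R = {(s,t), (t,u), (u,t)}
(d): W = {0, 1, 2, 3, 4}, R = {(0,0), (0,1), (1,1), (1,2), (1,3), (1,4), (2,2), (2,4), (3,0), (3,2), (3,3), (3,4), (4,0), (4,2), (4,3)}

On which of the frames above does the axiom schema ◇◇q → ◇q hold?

(a)

The schema corresponds to transitivity: ∀x ∀y ∀z (Rxy ∧ Ryz → Rxz).
(a): satisfies the condition.
(b): fails — Rvs and Rsw but not Rvw.
(c): fails — Rtu and Rut but not Rtt.
(d): fails — R01 and R12 but not R02.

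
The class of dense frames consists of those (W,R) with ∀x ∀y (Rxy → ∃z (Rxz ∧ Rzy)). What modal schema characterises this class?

□□q → □q

A defining formula is □□q → □q (the C4 axiom).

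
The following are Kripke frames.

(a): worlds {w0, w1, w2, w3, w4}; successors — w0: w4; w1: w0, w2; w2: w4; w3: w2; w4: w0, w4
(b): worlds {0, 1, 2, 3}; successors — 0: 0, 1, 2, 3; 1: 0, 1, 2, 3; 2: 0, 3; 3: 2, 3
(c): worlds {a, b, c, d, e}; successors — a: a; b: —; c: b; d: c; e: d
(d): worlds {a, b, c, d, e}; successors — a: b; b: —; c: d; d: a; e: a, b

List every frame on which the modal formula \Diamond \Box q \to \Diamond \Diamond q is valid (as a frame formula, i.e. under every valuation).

(a), (b)

The schema corresponds to a generalized confluence (Geach) condition: \forall x \forall y (xRy \to \exists w (yRw \wedge x R^2 w)).
(a): condition met.
(b): condition met.
(c): fails — cRb but no w with bRw and cR²w.
(d): fails — aRb but no w with bRw and aR²w.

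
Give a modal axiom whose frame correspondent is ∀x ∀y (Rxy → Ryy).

This is shift-reflexivity; the standard corresponding axiom is T□: □(□q → q).
Suppose □(□q→q) is valid. Take Rxy and set V(q)={w : Ryw}. Then at y, □q holds; since □(□q→q) at x, □q→q at y, so q at y, i.e. Ryy.

□(□q → q)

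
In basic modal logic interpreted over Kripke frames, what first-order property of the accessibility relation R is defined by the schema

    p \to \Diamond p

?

Equivalently (dual form): □p → p.
Suppose □p→p is valid. At any x set V(p)={w : Rxw}. Then □p holds at x, so p holds at x, i.e. Rxx.
Conversely, any frame satisfying \forall x Rxx validates the schema.
Frame condition: \forall x Rxx.

reflexivity: \forall x Rxx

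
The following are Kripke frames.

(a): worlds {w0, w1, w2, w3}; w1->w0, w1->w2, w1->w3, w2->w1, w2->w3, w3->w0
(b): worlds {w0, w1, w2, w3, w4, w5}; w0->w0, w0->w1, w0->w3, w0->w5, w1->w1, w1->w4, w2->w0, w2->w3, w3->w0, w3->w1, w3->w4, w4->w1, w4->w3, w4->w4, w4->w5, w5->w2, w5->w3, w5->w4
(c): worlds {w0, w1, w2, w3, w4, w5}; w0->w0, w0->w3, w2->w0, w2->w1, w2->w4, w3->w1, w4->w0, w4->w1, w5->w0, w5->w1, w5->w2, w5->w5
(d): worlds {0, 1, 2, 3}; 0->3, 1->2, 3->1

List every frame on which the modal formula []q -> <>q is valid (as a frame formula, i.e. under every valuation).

The schema corresponds to seriality: forall x exists y Rxy.
(a): fails — world w0 has no successor.
(b): satisfies the condition.
(c): fails — world w1 has no successor.
(d): fails — world 2 has no successor.

(b)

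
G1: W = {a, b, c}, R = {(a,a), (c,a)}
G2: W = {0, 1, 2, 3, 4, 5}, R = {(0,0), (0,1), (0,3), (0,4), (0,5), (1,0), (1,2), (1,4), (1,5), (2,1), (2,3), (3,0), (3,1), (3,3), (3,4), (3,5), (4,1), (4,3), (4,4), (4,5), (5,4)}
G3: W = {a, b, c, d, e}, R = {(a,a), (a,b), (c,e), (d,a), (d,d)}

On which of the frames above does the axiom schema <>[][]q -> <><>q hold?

Frame correspondent (Sahlqvist): forall x forall y (xRy -> exists w (y R^2 w & x R^2 w)) — i.e. a generalized confluence (Geach) condition.
G1: satisfies the condition.
G2: satisfies the condition.
G3: fails — aRb but no w with bR²w and aR²w.

G1, G2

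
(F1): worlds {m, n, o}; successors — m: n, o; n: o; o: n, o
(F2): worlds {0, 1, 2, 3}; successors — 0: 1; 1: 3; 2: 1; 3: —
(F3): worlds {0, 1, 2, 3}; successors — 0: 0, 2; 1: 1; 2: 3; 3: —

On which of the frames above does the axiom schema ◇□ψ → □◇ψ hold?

The schema corresponds to convergence: ∀x ∀y ∀z (Rxy ∧ Rxz → ∃w (Ryw ∧ Rzw)).
(F1): satisfies the condition.
(F2): fails — R13 and R13 but 3 and 3 have no common successor.
(F3): fails — R00 and R02 but 0 and 2 have no common successor.
Valid on: (F1).

(F1)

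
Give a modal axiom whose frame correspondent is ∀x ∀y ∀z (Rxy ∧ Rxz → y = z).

This is partial functionality; the standard corresponding axiom is CD: ◇p → □p.

◇p → □p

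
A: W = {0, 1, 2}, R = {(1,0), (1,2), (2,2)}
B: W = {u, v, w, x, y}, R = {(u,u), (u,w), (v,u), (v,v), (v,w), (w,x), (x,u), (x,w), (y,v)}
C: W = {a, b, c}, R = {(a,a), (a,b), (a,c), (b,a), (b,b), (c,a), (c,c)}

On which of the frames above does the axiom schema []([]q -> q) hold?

C

This is the axiom for shift-reflexivity; its first-order frame correspondent is forall x forall y (Rxy -> Ryy).
A: fails — R10 but not R00.
B: fails — Rxw but not Rww.
C: condition met.
Valid on: C.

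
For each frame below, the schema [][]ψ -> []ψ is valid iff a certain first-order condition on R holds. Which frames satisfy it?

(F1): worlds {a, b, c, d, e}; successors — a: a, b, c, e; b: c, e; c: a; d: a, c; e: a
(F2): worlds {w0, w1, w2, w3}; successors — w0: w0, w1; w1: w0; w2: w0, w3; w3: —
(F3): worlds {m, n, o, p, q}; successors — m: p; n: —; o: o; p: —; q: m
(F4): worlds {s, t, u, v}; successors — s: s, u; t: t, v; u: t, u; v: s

The schema corresponds to density: forall x forall y (Rxy -> exists z (Rxz & Rzy)).
(F1): fails — Rbc but no z with Rbz and Rzc.
(F2): fails — Rw2w3 but no z with Rw2z and Rzw3.
(F3): fails — Rqm but no z with Rqz and Rzm.
(F4): ✓.
Valid on: (F4).

(F4)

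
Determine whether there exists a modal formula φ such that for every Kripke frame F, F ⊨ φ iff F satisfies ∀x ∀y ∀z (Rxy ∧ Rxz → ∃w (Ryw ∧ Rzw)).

Yes, by ◇□r → □◇r

This is a Sahlqvist condition; the .2 axiom ◇□r → □◇r defines it.
Suppose ◇□r→□◇r is valid. Take Rxy, Rxz and set V(r)={w : Ryw}. Then □r at y so ◇□r at x, so □◇r at x, so ◇r at z, giving w with Rzw and Ryw.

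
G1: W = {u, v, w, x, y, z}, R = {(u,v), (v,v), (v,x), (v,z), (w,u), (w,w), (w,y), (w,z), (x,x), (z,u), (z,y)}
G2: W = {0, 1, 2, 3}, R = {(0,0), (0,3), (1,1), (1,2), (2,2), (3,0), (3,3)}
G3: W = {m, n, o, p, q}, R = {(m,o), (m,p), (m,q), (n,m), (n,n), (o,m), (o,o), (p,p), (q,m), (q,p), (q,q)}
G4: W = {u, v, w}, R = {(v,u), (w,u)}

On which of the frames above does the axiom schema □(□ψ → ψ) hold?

G2

The schema corresponds to shift-reflexivity: ∀x ∀y (Rxy → Ryy).
G1: fails — Rwu but not Ruu.
G2: holds.
G3: fails — Rom but not Rmm.
G4: fails — Rvu but not Ruu.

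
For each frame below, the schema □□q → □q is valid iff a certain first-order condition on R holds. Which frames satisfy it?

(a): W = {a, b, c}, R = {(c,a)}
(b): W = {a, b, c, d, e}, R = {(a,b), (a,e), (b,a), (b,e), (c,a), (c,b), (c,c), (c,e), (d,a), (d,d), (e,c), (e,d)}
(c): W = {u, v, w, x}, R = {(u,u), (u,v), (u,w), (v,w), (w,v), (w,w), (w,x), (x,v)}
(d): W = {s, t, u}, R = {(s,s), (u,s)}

The schema corresponds to density: ∀x ∀y (Rxy → ∃z (Rxz ∧ Rzy)).
(a): fails — Rca but no z with Rcz and Rza.
(b): fails — Rab but no z with Raz and Rzb.
(c): fails — Rxv but no z with Rxz and Rzv.
(d): holds.

(d)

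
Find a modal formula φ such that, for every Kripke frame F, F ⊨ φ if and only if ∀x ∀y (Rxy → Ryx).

q → □◇q

This is symmetry; the standard corresponding axiom is B: q → □◇q.
Suppose q→□◇q is valid. Take Rxy and set V(q)={x}. Then q at x, so □◇q at x, so ◇q at y, so some z with Ryz has q; z=x, i.e. Ryx.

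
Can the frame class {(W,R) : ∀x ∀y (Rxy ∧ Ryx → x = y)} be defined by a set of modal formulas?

Any modally definable frame class is closed under surjective bounded morphisms.
The 8-cycle (worlds a,b,c,d,e,f,g,h with a→b→c→d→e→f→g→h→a) is antisymmetric. Sending even-indexed worlds to s and odd-indexed worlds to t is a surjective bounded morphism onto the two-world frame with s↔t, which is not antisymmetric.
Hence antisymmetry is not modally definable.

No — not modally definable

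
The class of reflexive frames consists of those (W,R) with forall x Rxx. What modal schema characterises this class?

A defining formula is □p → p (the T axiom).

□p → p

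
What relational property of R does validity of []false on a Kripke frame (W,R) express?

emptiness of R

□⊥ is valid iff no world has any successor (otherwise □⊥ fails at any world with one).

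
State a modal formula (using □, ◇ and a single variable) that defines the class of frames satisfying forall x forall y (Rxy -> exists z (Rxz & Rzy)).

□□p → □p

The condition is density. The C4 schema □□p → □p defines it.
Suppose □□p→□p is valid. Take Rxy and set V(p)={w : xR²w}. Then □□p at x, so □p at x, so p at y, i.e. ∃z(Rxz∧Rzy).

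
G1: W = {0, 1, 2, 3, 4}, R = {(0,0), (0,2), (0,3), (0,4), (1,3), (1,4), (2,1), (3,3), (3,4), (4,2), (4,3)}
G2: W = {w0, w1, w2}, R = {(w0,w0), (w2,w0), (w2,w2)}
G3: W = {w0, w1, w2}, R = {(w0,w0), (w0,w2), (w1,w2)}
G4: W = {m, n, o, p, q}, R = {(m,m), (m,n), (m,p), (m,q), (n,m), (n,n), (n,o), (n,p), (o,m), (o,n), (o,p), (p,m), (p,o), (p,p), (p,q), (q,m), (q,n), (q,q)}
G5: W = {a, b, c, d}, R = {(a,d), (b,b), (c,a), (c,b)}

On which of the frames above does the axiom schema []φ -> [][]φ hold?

G2, G3

This is the axiom for transitivity; its first-order frame correspondent is forall x forall y forall z (Rxy & Ryz -> Rxz).
G1: fails — R34 and R42 but not R32.
G2: ✓.
G3: ✓.
G4: fails — Rom and Rmq but not Roq.
G5: fails — Rca and Rad but not Rcd.
Valid on: G2, G3.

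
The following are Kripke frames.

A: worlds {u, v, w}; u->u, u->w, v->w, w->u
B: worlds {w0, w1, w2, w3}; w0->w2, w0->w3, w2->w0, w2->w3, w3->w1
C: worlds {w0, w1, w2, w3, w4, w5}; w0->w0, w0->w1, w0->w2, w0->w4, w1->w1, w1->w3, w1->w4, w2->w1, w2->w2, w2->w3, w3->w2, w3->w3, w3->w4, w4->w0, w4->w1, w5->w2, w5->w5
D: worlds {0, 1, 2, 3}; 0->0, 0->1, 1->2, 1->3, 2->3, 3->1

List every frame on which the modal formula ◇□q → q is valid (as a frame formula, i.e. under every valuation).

none

The schema corresponds to symmetry: ∀x ∀y (Rxy → Ryx).
A: fails — Rvw but not Rwv.
B: fails — Rw3w1 but not Rw1w3.
C: fails — Rw5w2 but not Rw2w5.
D: fails — R12 but not R21.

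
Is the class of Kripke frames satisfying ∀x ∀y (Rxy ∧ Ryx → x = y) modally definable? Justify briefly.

Any modally definable frame class is closed under surjective bounded morphisms.
The 4-cycle (worlds a,b,c,d with a→b→c→d→a) is antisymmetric. Sending even-indexed worlds to • and odd-indexed worlds to ∘ is a surjective bounded morphism onto the two-world frame with •↔∘, which is not antisymmetric.
So no modal formula (or set of formulas) defines exactly the antisymmetric frames.

Not modally definable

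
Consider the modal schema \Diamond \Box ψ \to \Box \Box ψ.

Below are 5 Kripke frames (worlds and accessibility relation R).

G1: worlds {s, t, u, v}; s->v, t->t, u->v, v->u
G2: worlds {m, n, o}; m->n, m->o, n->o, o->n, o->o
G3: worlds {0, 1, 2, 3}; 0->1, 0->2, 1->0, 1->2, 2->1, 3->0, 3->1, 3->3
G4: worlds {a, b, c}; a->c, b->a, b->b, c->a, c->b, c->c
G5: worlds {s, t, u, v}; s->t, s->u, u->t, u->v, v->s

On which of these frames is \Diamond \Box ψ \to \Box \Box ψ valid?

Frame correspondent (Sahlqvist): \forall x \forall y \forall z ((xRy \wedge x R^2 z) \to \exists w (yRw \wedge z = w)) — i.e. a generalized confluence (Geach) condition.
G1: condition met.
G2: fails — mRn, mR²n but no w with nRw and n=w.
G3: fails — 0R1, 0R²1 but no w with 1Rw and 1=w.
G4: fails — bRa, bR²a but no w with aRw and a=w.
G5: fails — sRt, sR²t but no w with tRw and t=w.
Valid on: G1.

G1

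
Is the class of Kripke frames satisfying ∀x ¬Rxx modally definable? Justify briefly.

If a class were modally definable it would be closed under surjective bounded morphisms (Goldblatt–Thomason).
The 5-cycle (worlds 0,1,2,3,4 with 0→1→2→3→4→0) is irreflexive, and the map sending every world to a single reflexive point • is a surjective bounded morphism (forth: every edge maps to (•,•); back: every world has a successor). So any modal formula valid on the 5-cycle is also valid on the reflexive point, which is not irreflexive.
So no modal formula (or set of formulas) defines exactly the irreflexive frames.

No — not modally definable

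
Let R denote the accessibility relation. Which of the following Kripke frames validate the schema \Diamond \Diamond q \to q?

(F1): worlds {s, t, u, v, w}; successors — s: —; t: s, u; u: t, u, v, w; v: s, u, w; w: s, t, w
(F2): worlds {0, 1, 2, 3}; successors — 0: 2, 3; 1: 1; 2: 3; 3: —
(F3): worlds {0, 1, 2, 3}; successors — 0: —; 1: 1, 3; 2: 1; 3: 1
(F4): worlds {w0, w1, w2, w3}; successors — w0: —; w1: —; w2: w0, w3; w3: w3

The schema corresponds to a generalized confluence (Geach) condition: \forall x \forall y (x R^2 y \to \exists w (y = w \wedge x = w)).
(F1): fails — tR²u but u ≠ t.
(F2): fails — 0R²3 but 3 ≠ 0.
(F3): fails — 1R²3 but 3 ≠ 1.
(F4): fails — w2R²w3 but w3 ≠ w2.
Valid on no frame.

none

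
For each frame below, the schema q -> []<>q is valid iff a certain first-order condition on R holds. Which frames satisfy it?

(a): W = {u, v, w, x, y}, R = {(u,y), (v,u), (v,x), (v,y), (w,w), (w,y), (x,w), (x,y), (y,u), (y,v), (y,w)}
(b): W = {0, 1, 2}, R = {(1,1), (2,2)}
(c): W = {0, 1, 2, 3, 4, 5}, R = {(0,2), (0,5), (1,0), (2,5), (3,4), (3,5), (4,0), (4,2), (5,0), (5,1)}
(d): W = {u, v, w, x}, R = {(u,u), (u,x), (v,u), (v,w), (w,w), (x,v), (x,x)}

(b)

This is the axiom for symmetry; its first-order frame correspondent is forall x forall y (Rxy -> Ryx).
(a): fails — Rxw but not Rwx.
(b): ✓.
(c): fails — R10 but not R01.
(d): fails — Rvw but not Rwv.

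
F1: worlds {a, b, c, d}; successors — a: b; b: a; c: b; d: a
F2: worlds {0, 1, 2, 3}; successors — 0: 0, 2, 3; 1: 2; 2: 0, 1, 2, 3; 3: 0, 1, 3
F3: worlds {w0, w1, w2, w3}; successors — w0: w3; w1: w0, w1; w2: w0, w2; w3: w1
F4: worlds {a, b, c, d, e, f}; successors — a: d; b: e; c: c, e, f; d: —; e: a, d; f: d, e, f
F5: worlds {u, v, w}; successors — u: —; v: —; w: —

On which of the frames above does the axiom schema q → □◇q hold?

F5

The schema corresponds to symmetry: ∀x ∀y (Rxy → Ryx).
F1: fails — Rcb but not Rbc.
F2: fails — R23 but not R32.
F3: fails — Rw1w0 but not Rw0w1.
F4: fails — Rfe but not Ref.
F5: holds.
Valid on: F5.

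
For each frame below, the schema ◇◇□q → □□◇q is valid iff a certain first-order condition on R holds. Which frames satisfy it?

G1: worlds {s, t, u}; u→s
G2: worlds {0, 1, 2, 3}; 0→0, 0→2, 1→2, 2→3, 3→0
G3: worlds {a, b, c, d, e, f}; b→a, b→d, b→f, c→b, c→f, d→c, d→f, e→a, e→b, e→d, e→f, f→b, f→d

This is the axiom for a generalized confluence (Geach) condition; its first-order frame correspondent is ∀x ∀y ∀z ((xR²y ∧ xR²z) → ∃w (yRw ∧ zRw)).
G1: condition met.
G2: fails — 0R²0, 0R²2 but no w with 0Rw and 2Rw.
G3: fails — bR²d, bR²f but no w with dRw and fRw.
Valid on: G1.

G1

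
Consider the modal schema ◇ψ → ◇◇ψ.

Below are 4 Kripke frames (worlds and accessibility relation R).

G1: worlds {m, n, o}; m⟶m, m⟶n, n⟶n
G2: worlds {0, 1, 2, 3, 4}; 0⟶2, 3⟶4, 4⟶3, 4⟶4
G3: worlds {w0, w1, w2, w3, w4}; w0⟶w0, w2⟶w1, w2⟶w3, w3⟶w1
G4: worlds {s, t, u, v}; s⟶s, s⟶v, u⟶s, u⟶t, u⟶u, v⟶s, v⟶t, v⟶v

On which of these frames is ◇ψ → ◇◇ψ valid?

G1, G4

This is the axiom for a generalized confluence (Geach) condition; its first-order frame correspondent is ∀x ∀y (xRy → ∃w (y = w ∧ xR²w)).
G1: satisfies the condition.
G2: fails — 0R2 but no w with 2=w and 0R²w.
G3: fails — w2Rw3 but no w with w3=w and w2R²w.
G4: satisfies the condition.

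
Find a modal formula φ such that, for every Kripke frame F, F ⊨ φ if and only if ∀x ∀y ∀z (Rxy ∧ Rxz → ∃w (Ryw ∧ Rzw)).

◇□ψ → □◇ψ

A defining formula is ◇□ψ → □◇ψ (the .2 axiom).
Suppose ◇□ψ→□◇ψ is valid. Take Rxy, Rxz and set V(ψ)={w : Ryw}. Then □ψ at y so ◇□ψ at x, so □◇ψ at x, so ◇ψ at z, giving w with Rzw and Ryw.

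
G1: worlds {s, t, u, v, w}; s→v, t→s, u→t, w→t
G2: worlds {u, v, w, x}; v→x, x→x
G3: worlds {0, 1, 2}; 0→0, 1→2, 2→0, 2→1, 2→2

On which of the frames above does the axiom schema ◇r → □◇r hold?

The schema corresponds to the Euclidean property: ∀x ∀y ∀z (Rxy ∧ Rxz → Ryz).
G1: fails — Rsv and Rsv but not Rvv.
G2: satisfies the condition.
G3: fails — R20 and R22 but not R02.

G2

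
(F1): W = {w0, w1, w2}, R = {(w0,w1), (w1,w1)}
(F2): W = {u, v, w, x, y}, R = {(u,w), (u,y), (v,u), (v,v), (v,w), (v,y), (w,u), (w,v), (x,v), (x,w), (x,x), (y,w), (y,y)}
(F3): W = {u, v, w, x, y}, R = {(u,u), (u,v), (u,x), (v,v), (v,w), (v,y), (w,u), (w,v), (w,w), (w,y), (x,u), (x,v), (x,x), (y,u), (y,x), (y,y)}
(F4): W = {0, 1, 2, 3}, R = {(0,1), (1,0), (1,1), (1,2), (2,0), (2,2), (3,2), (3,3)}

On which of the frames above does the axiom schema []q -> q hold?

The schema corresponds to reflexivity: forall x Rxx.
(F1): fails — world w0 does not see itself.
(F2): fails — world u does not see itself.
(F3): holds.
(F4): fails — world 0 does not see itself.

(F3)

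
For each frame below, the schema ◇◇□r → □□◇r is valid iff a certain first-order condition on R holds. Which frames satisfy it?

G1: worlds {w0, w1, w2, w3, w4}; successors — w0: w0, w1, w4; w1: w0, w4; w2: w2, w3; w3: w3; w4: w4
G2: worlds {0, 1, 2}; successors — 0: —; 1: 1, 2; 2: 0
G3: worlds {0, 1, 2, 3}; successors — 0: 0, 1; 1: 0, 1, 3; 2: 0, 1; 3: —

Frame correspondent (Sahlqvist): ∀x ∀y ∀z ((xR²y ∧ xR²z) → ∃w (yRw ∧ zRw)) — i.e. a generalized confluence (Geach) condition.
G1: ✓.
G2: fails — 1R²0, 1R²0 but no w with 0Rw and 0Rw.
G3: fails — 0R²0, 0R²3 but no w with 0Rw and 3Rw.
Valid on: G1.

G1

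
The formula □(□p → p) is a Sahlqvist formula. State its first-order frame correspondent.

Shift-reflexivity

This is the T□ axiom.
It corresponds to shift-reflexivity: ∀x ∀y (Rxy → Ryy).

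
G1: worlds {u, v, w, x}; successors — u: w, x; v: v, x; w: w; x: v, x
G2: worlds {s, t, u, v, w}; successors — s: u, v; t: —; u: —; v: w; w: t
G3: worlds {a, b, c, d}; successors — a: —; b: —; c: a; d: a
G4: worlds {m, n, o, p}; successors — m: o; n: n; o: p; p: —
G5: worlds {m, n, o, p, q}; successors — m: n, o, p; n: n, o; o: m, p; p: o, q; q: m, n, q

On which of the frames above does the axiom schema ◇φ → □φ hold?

Frame correspondent (Sahlqvist): ∀x ∀y ∀z (Rxy ∧ Rxz → y = z) — i.e. partial functionality.
G1: fails — u sees both w and x.
G2: fails — s sees both u and v.
G3: ✓.
G4: ✓.
G5: fails — m sees both n and o.

G3, G4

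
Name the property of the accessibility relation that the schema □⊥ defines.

emptiness of R: ∀x ∀y ¬Rxy

□⊥ is valid iff no world has any successor (otherwise □⊥ fails at any world with one).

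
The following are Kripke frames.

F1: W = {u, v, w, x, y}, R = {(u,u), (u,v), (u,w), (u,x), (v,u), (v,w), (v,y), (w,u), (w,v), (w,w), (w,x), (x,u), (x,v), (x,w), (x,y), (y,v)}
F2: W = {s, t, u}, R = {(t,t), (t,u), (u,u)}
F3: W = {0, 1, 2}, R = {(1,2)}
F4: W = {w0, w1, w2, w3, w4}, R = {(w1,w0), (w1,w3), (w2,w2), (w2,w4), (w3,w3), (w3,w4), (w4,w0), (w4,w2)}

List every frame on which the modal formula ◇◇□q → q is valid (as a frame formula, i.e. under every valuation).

This is the axiom for a generalized confluence (Geach) condition; its first-order frame correspondent is ∀x ∀y (xR²y → ∃w (yRw ∧ x = w)).
F1: fails — uR²y but no t with yRt and u=t.
F2: fails — tR²u but no w with uRw and t=w.
F3: satisfies the condition.
F4: fails — w1R²w3 but no w with w3Rw and w1=w.

F3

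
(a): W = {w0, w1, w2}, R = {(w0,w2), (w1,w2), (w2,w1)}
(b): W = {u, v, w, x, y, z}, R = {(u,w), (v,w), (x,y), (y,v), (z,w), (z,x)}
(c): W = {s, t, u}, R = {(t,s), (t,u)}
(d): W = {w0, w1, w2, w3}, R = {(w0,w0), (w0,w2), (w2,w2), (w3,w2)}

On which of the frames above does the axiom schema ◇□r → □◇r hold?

This is the axiom for convergence; its first-order frame correspondent is ∀x ∀y ∀z (Rxy ∧ Rxz → ∃w (Ryw ∧ Rzw)).
(a): holds.
(b): fails — Ruw and Ruw but w and w have no common successor.
(c): fails — Rtu and Rtu but u and u have no common successor.
(d): holds.

(a), (d)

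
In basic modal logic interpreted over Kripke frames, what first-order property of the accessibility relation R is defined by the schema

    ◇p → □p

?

Suppose ◇p→□p is valid. Take Rxy, Rxz and set V(p)={y}. Then ◇p at x, so □p at x, so p at z, i.e. z=y.

partial functionality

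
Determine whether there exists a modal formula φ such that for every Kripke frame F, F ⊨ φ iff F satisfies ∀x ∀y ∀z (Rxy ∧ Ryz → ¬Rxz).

Modal frame validity is preserved under surjective bounded morphisms.
The 5-cycle (worlds s,t,u,v,w with s→t→u→v→w→s) is intransitive. Mapping every world to a single reflexive point • is a surjective bounded morphism; the reflexive point is not intransitive (R••∧R•• but R••).
So no modal formula (or set of formulas) defines exactly the intransitive frames.

Not definable by any modal formula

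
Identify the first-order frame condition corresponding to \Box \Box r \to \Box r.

Density

Suppose □□r→□r is valid. Take Rxy and set V(r)={w : xR²w}. Then □□r at x, so □r at x, so r at y, i.e. ∃z(Rxz∧Rzy).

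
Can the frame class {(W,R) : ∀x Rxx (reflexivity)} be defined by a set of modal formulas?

This is a Sahlqvist condition; the T axiom □p → p defines it.
Suppose □p→p is valid. At any x set V(p)={w : Rxw}. Then □p holds at x, so p holds at x, i.e. Rxx.

Yes — defined by □p → p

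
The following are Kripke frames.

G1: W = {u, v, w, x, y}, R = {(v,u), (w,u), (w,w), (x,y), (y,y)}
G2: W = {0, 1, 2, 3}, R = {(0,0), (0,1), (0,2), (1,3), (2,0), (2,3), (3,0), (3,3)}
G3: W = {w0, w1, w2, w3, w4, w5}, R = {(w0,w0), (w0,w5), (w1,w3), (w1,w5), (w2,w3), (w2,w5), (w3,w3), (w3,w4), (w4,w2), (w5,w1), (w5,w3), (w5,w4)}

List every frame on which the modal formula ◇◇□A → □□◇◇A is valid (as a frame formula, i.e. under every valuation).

This is the axiom for a generalized confluence (Geach) condition; its first-order frame correspondent is ∀x ∀y ∀z ((xR²y ∧ xR²z) → ∃w (yRw ∧ zR²w)).
G1: fails — wR²u, wR²u but no t with uRt and uR²t.
G2: condition met.
G3: fails — w0R²w0, w0R²w1 but no w with w0Rw and w1R²w.
Valid on: G2.

G2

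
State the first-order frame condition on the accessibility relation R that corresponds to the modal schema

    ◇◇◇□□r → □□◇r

∀x ∀y ∀z ((xR³y ∧ xR²z) → ∃w (yR²w ∧ zRw))

This is a Sahlqvist (Geach-type) schema ◇^3□^2r → □^2◇^1r.
Minimal-valuation argument: fix x; take any y with xR^3y and any z with xR^2z. Set V(r) to the set of worlds R-reachable from y in exactly 2 steps. Then □^2r holds at y, so the antecedent holds at x; validity forces ◇^1r at z, giving a w with zR^1w and yR^2w.
First-order correspondent: ∀x ∀y ∀z ((xR³y ∧ xR²z) → ∃w (yR²w ∧ zRw)).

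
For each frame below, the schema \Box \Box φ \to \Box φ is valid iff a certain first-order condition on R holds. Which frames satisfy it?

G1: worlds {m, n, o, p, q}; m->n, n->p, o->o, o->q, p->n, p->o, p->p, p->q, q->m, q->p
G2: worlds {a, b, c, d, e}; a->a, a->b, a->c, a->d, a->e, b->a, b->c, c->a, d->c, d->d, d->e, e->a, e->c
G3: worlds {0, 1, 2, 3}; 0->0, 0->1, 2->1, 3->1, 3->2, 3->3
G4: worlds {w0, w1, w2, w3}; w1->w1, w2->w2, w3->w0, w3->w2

G2

This is the axiom for density; its first-order frame correspondent is \forall x \forall y (Rxy \to \exists z (Rxz \wedge Rzy)).
G1: fails — Rqm but no z with Rqz and Rzm.
G2: ✓.
G3: fails — R21 but no z with R2z and Rz1.
G4: fails — Rw3w0 but no z with Rw3z and Rzw0.
Valid on: G2.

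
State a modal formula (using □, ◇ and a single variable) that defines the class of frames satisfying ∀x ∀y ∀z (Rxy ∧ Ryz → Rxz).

□s → □□s

The condition is transitivity. The 4 schema □s → □□s defines it.
Suppose □s→□□s is valid. Take Rxy, Ryz and set V(s)={w : Rxw}. Then □s at x, so □□s at x, so □s at y, so s at z, i.e. Rxz.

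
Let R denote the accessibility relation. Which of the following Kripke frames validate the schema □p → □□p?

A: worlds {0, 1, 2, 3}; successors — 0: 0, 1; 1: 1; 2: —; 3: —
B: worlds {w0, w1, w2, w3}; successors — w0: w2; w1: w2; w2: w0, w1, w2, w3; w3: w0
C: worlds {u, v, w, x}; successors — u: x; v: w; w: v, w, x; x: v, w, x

A

The schema corresponds to transitivity: ∀x ∀y ∀z (Rxy ∧ Ryz → Rxz).
A: satisfies the condition.
B: fails — Rw1w2 and Rw2w1 but not Rw1w1.
C: fails — Rvw and Rwx but not Rvx.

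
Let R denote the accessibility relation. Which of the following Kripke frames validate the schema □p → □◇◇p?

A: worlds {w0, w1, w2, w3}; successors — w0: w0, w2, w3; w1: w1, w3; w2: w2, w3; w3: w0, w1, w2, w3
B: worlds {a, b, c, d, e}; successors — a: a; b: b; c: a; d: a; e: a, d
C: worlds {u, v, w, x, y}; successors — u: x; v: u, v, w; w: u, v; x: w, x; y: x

A, B

Frame correspondent (Sahlqvist): ∀x ∀z (xRz → ∃w (xRw ∧ zR²w)) — i.e. a generalized confluence (Geach) condition.
A: holds.
B: holds.
C: fails — wRu but no t with wRt and uR²t.
Valid on: A, B.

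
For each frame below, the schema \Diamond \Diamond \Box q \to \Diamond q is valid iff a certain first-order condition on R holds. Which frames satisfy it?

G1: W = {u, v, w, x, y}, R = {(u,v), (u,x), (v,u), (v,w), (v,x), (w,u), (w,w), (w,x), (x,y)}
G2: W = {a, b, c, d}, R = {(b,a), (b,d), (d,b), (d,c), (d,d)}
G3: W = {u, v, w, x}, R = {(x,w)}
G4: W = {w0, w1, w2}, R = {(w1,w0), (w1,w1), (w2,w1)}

G3

This is the axiom for a generalized confluence (Geach) condition; its first-order frame correspondent is \forall x \forall y (x R^2 y \to \exists w (yRw \wedge xRw)).
G1: fails — uR²x but no t with xRt and uRt.
G2: fails — bR²c but no w with cRw and bRw.
G3: holds.
G4: fails — w1R²w0 but no w with w0Rw and w1Rw.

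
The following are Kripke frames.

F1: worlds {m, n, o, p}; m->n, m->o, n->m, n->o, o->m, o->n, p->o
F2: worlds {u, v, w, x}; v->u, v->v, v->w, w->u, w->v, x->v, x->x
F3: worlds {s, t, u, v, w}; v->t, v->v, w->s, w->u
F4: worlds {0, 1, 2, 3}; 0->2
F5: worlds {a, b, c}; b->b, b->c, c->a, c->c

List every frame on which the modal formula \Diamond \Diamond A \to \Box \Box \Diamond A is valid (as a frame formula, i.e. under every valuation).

This is the axiom for a generalized confluence (Geach) condition; its first-order frame correspondent is \forall x \forall y \forall z ((x R^2 y \wedge x R^2 z) \to \exists w (y = w \wedge zRw)).
F1: fails — mR²m, mR²m but no w with m=w and mRw.
F2: fails — vR²u, vR²u but no t with u=t and uRt.
F3: fails — vR²t, vR²t but no w* with t=w* and tRw*.
F4: satisfies the condition.
F5: fails — bR²a, bR²a but no w with a=w and aRw.
Valid on: F4.

F4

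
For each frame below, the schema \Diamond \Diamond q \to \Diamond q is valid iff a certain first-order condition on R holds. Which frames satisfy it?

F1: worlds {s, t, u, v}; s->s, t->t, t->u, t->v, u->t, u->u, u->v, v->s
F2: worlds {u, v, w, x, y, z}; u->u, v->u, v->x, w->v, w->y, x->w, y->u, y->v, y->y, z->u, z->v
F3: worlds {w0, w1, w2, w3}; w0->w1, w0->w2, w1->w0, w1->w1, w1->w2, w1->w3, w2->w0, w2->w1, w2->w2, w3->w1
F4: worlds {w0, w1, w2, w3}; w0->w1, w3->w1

This is the axiom for transitivity; its first-order frame correspondent is \forall x \forall y \forall z (Rxy \wedge Ryz \to Rxz).
F1: fails — Ruv and Rvs but not Rus.
F2: fails — Rxw and Rwy but not Rxy.
F3: fails — Rw3w1 and Rw1w2 but not Rw3w2.
F4: condition met.
Valid on: F4.

F4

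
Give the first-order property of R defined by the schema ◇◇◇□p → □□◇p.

∀x ∀y ∀z ((xR³y ∧ xR²z) → ∃w (yRw ∧ zRw))

This is a Sahlqvist (Geach-type) schema ◇^3□^1p → □^2◇^1p.
First-order correspondent: ∀x ∀y ∀z ((xR³y ∧ xR²z) → ∃w (yRw ∧ zRw)).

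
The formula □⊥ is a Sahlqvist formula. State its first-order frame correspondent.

Emptiness of R

□⊥ is valid iff no world has any successor (otherwise □⊥ fails at any world with one).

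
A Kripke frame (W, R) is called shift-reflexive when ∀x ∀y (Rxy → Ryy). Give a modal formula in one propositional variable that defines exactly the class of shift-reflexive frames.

This is shift-reflexivity; the standard corresponding axiom is T□: □(□r → r).
Suppose □(□r→r) is valid. Take Rxy and set V(r)={w : Ryw}. Then at y, □r holds; since □(□r→r) at x, □r→r at y, so r at y, i.e. Ryy.

□(□r → r)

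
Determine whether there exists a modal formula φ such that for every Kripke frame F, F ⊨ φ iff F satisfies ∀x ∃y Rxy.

The condition is seriality. A defining modal formula is □p → ◇p.

Yes — defined by □p → ◇p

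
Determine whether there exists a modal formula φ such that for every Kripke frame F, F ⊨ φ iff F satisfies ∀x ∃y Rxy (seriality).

Yes — defined by □r → ◇r

Yes: it is seriality, defined by the D schema □r → ◇r.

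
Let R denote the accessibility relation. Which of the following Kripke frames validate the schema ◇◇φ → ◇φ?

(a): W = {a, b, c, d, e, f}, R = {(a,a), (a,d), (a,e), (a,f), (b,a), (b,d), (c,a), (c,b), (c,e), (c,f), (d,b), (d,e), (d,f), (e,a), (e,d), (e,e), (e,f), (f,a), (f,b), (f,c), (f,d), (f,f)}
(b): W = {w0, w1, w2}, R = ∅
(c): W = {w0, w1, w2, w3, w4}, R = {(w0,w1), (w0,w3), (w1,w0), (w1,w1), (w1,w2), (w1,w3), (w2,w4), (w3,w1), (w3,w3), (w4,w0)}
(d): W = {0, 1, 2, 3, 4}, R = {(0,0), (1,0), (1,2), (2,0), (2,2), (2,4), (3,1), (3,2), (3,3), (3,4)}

This is the axiom for transitivity; its first-order frame correspondent is ∀x ∀y ∀z (Rxy ∧ Ryz → Rxz).
(a): fails — Rdf and Rfc but not Rdc.
(b): ✓.
(c): fails — Rw1w2 and Rw2w4 but not Rw1w4.
(d): fails — R32 and R20 but not R30.

(b)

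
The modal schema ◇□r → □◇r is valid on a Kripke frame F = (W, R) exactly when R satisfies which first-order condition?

Suppose ◇□r→□◇r is valid. Take Rxy, Rxz and set V(r)={w : Ryw}. Then □r at y so ◇□r at x, so □◇r at x, so ◇r at z, giving w with Rzw and Ryw.

convergence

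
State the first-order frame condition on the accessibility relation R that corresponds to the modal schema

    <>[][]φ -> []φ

forall x forall y forall z ((xRy & xRz) -> exists w (y R^2 w & z = w))

This is a Sahlqvist (Geach-type) schema ◇^1□^2φ → □^1◇^0φ.
Minimal-valuation argument: fix x; take any y with xR^1y and any z with xR^1z. Set V(φ) to the set of worlds R-reachable from y in exactly 2 steps. Then □^2φ holds at y, so the antecedent holds at x; validity forces ◇^0φ at z, giving a w with zR^0w and yR^2w.
First-order correspondent: forall x forall y forall z ((xRy & xRz) -> exists w (y R^2 w & z = w)).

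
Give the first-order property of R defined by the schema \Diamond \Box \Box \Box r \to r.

\forall x \forall y (xRy \to \exists w (y R^3 w \wedge x = w))

This is a Sahlqvist (Geach-type) schema ◇^1□^3r → □^0◇^0r.
Minimal-valuation argument: fix x; take any y with xR^1y and any z with xR^0z. Set V(r) to the set of worlds R-reachable from y in exactly 3 steps. Then □^3r holds at y, so the antecedent holds at x; validity forces ◇^0r at z, giving a w with zR^0w and yR^3w.
First-order correspondent: \forall x \forall y (xRy \to \exists w (y R^3 w \wedge x = w)).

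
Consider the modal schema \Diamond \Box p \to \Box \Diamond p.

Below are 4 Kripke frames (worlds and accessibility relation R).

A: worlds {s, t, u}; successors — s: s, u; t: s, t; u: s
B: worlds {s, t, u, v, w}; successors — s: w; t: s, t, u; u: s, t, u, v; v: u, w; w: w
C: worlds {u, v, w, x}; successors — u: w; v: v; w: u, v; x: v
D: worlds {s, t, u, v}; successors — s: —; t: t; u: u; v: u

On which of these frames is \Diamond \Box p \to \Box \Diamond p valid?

A, D

The schema corresponds to convergence: \forall x \forall y \forall z (Rxy \wedge Rxz \to \exists w (Ryw \wedge Rzw)).
A: ✓.
B: fails — Rts and Rtt but s and t have no common successor.
C: fails — Rwu and Rwv but u and v have no common successor.
D: ✓.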